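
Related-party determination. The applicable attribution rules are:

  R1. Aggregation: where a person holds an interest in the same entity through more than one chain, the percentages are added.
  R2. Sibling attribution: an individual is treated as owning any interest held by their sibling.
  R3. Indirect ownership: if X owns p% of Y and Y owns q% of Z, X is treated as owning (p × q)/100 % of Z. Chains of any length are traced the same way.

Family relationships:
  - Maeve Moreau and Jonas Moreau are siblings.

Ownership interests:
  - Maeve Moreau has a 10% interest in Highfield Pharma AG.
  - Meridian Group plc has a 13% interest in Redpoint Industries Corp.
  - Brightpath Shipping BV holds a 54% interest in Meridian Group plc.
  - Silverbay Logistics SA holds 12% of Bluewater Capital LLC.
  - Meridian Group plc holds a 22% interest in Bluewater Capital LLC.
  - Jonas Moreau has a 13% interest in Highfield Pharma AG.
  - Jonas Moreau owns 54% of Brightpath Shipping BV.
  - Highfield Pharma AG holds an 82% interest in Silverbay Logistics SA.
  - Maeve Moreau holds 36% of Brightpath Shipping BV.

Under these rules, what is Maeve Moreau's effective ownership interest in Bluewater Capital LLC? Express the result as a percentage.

12.9552%

By sibling attribution (R2), Maeve Moreau is treated as also owning Jonas Moreau's interest in Brightpath Shipping BV, giving 36% + 54% = 90%.
By sibling attribution (R2), Maeve Moreau is treated as also owning Jonas Moreau's interest in Highfield Pharma AG, giving 10% + 13% = 23%.
Chain via Brightpath Shipping BV → Meridian Group plc (R3): 90% × 54% × 22% = 10.692% of Bluewater Capital LLC.
Chain via Highfield Pharma AG → Silverbay Logistics SA (R3): 23% × 82% × 12% = 2.2632% of Bluewater Capital LLC.
Aggregating (R1): 10.692% + 2.2632% = 12.9552%.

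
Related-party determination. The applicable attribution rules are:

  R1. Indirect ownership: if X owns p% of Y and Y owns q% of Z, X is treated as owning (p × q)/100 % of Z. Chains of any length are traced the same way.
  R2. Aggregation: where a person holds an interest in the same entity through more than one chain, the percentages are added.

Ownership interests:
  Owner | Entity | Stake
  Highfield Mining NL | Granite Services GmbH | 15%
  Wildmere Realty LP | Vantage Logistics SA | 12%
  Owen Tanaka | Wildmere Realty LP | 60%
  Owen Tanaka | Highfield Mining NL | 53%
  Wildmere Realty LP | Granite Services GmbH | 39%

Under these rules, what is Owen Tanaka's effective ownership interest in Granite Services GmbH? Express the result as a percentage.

31.35%

Chain via Highfield Mining NL (R1): 53% × 15% = 7.95% of Granite Services GmbH.
Chain via Wildmere Realty LP (R1): 60% × 39% = 23.4% of Granite Services GmbH.
Aggregating (R2): 7.95% + 23.4% = 31.35%.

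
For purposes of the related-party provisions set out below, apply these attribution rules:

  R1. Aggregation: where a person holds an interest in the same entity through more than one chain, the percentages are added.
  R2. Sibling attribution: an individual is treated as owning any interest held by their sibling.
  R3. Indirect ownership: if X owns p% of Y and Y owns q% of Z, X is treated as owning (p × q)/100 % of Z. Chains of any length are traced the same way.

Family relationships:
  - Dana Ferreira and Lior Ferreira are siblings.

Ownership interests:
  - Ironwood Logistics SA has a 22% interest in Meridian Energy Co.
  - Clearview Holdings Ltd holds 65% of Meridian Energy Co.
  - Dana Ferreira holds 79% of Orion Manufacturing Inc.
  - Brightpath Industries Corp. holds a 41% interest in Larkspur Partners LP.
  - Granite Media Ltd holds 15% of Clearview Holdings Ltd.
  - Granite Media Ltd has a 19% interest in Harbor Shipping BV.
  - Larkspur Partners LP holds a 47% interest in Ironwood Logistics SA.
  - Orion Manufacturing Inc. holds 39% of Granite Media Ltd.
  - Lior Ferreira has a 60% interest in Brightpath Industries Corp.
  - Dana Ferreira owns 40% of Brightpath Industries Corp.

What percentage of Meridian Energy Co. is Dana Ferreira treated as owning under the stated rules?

By sibling attribution (R2), Dana Ferreira is treated as also owning Lior Ferreira's interest in Brightpath Industries Corp, giving 40% + 60% = 100%.
Chain via Brightpath Industries Corp. → Larkspur Partners LP → Ironwood Logistics SA (R3): 100% × 41% × 47% × 22% = 4.2394% of Meridian Energy Co.
Chain via Orion Manufacturing Inc. → Granite Media Ltd → Clearview Holdings Ltd (R3): 79% × 39% × 15% × 65% = 3.003975% of Meridian Energy Co.
Aggregating (R1): 4.2394% + 3.003975% = 7.243375%.

7.243375%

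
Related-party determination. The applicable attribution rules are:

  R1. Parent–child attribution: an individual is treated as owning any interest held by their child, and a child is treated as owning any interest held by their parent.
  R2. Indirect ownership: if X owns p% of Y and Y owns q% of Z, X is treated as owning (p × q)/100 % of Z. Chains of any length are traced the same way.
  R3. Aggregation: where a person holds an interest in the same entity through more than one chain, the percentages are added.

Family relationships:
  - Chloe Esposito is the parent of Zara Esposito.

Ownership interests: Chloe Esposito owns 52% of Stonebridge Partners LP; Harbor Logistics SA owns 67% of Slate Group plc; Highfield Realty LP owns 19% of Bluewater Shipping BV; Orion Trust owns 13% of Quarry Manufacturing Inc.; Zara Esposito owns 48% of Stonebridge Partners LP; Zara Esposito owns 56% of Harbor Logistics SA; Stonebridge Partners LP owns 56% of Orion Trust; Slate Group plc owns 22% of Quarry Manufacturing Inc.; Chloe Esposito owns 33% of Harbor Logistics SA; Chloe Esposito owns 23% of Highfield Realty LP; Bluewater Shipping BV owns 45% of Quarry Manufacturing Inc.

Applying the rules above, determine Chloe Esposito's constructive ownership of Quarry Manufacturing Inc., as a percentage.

22.3651%

By parent–child attribution (R1), Chloe Esposito is treated as also owning Zara Esposito's interest in Harbor Logistics SA, giving 33% + 56% = 89%.
By parent–child attribution (R1), Chloe Esposito is treated as also owning Zara Esposito's interest in Stonebridge Partners LP, giving 52% + 48% = 100%.
Chain via Highfield Realty LP → Bluewater Shipping BV (R2): 23% × 19% × 45% = 1.9665% of Quarry Manufacturing Inc.
Chain via Harbor Logistics SA → Slate Group plc (R2): 89% × 67% × 22% = 13.1186% of Quarry Manufacturing Inc.
Chain via Stonebridge Partners LP → Orion Trust (R2): 100% × 56% × 13% = 7.28% of Quarry Manufacturing Inc.
Aggregating (R3): 1.9665% + 13.1186% + 7.28% = 22.3651%.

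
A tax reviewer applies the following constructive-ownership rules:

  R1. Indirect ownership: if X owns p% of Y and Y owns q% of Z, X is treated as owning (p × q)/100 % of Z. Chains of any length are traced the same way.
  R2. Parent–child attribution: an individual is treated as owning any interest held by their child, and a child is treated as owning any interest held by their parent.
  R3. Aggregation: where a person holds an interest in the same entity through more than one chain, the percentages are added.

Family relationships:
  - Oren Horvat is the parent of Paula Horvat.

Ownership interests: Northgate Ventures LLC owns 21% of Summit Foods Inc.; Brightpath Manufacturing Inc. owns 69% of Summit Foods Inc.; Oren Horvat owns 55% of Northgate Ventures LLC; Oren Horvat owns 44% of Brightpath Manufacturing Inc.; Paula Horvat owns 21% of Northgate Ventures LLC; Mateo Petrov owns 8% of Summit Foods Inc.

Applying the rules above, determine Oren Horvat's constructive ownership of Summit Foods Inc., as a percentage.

By parent–child attribution (R2), Oren Horvat is treated as also owning Paula Horvat's interest in Northgate Ventures LLC, giving 55% + 21% = 76%.
Chain via Northgate Ventures LLC (R1): 76% × 21% = 15.96% of Summit Foods Inc.
Chain via Brightpath Manufacturing Inc. (R1): 44% × 69% = 30.36% of Summit Foods Inc.
Aggregating (R3): 15.96% + 30.36% = 46.32%.

46.32%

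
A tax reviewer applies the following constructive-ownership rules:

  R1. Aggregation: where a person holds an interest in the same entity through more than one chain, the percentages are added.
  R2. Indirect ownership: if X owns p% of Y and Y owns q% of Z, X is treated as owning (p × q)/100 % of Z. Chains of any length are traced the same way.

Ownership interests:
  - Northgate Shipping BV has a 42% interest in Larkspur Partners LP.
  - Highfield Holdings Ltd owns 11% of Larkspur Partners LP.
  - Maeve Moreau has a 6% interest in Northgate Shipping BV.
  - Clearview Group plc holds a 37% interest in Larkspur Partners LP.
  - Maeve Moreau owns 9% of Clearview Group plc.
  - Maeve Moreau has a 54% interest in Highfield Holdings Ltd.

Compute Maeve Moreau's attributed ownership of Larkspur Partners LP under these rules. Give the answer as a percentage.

Chain via Highfield Holdings Ltd (R2): 54% × 11% = 5.94% of Larkspur Partners LP.
Chain via Clearview Group plc (R2): 9% × 37% = 3.33% of Larkspur Partners LP.
Chain via Northgate Shipping BV (R2): 6% × 42% = 2.52% of Larkspur Partners LP.
Aggregating (R1): 5.94% + 3.33% + 2.52% = 11.79%.

11.79%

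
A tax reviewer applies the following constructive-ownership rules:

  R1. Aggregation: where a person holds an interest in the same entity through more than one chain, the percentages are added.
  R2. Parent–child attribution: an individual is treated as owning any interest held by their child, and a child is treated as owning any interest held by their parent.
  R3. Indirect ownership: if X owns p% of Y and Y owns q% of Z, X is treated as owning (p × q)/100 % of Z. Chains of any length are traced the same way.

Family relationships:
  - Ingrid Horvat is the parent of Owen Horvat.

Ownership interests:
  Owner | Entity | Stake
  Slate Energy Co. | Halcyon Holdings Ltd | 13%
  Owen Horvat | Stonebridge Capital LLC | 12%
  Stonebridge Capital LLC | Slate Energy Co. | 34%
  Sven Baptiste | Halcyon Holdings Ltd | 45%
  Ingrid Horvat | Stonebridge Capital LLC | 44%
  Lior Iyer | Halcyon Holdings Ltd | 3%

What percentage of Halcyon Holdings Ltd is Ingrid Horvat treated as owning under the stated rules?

By parent–child attribution (R2), Ingrid Horvat is treated as also owning Owen Horvat's interest in Stonebridge Capital LLC, giving 44% + 12% = 56%.
Chain via Stonebridge Capital LLC → Slate Energy Co. (R3): 56% × 34% × 13% = 2.4752% of Halcyon Holdings Ltd.

2.4752%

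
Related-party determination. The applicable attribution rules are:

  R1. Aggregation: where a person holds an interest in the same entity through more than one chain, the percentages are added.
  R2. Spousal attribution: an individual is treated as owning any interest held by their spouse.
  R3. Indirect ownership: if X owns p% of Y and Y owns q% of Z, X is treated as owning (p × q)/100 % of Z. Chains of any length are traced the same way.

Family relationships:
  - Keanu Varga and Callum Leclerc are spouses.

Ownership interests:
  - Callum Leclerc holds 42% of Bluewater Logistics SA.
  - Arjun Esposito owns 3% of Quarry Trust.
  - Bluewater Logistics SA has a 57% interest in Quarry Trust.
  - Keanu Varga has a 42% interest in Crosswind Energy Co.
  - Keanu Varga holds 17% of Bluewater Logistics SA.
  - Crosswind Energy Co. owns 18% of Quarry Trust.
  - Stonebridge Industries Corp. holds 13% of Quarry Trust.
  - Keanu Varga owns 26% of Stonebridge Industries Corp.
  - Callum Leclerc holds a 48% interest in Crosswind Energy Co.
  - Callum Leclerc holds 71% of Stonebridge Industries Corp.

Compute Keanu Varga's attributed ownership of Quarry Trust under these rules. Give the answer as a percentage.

62.44%

By spousal attribution (R2), Keanu Varga is treated as also owning Callum Leclerc's interest in Stonebridge Industries Corp, giving 26% + 71% = 97%.
By spousal attribution (R2), Keanu Varga is treated as also owning Callum Leclerc's interest in Crosswind Energy Co, giving 42% + 48% = 90%.
By spousal attribution (R2), Keanu Varga is treated as also owning Callum Leclerc's interest in Bluewater Logistics SA, giving 17% + 42% = 59%.
Chain via Stonebridge Industries Corp. (R3): 97% × 13% = 12.61% of Quarry Trust.
Chain via Crosswind Energy Co. (R3): 90% × 18% = 16.2% of Quarry Trust.
Chain via Bluewater Logistics SA (R3): 59% × 57% = 33.63% of Quarry Trust.
Aggregating (R1): 12.61% + 16.2% + 33.63% = 62.44%.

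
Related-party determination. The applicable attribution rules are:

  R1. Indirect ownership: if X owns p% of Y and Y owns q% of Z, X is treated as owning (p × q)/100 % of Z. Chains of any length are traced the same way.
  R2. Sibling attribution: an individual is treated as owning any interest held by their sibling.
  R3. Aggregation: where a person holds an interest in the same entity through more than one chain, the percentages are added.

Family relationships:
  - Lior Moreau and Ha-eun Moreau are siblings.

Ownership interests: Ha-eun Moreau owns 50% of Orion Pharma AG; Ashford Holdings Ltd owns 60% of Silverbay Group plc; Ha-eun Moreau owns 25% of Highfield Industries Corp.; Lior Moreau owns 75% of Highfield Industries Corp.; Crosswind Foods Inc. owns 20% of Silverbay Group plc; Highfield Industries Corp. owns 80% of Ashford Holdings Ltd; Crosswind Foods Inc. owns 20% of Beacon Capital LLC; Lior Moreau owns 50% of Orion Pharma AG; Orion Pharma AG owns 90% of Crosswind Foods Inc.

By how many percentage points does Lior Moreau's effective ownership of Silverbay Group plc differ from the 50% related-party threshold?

By sibling attribution (R2), Lior Moreau is treated as also owning Ha-eun Moreau's interest in Orion Pharma AG, giving 50% + 50% = 100%.
By sibling attribution (R2), Lior Moreau is treated as also owning Ha-eun Moreau's interest in Highfield Industries Corp, giving 75% + 25% = 100%.
Chain via Orion Pharma AG → Crosswind Foods Inc. (R1): 100% × 90% × 20% = 18% of Silverbay Group plc.
Chain via Highfield Industries Corp. → Ashford Holdings Ltd (R1): 100% × 80% × 60% = 48% of Silverbay Group plc.
Aggregating (R3): 18% + 48% = 66%.
66% exceeds the 50% threshold by 16 percentage points.

16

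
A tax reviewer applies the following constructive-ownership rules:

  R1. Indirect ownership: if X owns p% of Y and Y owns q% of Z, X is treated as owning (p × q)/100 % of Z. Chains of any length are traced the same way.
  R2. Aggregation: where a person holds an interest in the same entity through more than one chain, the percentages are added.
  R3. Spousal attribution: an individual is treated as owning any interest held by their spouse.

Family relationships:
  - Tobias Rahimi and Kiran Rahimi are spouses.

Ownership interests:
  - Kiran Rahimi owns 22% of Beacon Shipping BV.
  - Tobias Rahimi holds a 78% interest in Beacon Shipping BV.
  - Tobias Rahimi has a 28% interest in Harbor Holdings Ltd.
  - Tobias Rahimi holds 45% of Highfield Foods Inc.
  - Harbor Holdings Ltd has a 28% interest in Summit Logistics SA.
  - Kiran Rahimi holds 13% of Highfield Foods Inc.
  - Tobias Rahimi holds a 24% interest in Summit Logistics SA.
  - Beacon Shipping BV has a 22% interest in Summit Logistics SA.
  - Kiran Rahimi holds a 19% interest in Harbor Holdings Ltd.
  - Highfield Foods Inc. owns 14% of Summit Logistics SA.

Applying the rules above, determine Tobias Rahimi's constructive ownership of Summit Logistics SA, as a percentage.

67.28%

By spousal attribution (R3), Tobias Rahimi is treated as also owning Kiran Rahimi's interest in Beacon Shipping BV, giving 78% + 22% = 100%.
By spousal attribution (R3), Tobias Rahimi is treated as also owning Kiran Rahimi's interest in Highfield Foods Inc, giving 45% + 13% = 58%.
By spousal attribution (R3), Tobias Rahimi is treated as also owning Kiran Rahimi's interest in Harbor Holdings Ltd, giving 28% + 19% = 47%.
Chain via Beacon Shipping BV (R1): 100% × 22% = 22% of Summit Logistics SA.
Chain via Highfield Foods Inc. (R1): 58% × 14% = 8.12% of Summit Logistics SA.
Chain via Harbor Holdings Ltd (R1): 47% × 28% = 13.16% of Summit Logistics SA.
Direct interest in Summit Logistics SA: 24%.
Aggregating (R2): 22% + 8.12% + 13.16% + 24% = 67.28%.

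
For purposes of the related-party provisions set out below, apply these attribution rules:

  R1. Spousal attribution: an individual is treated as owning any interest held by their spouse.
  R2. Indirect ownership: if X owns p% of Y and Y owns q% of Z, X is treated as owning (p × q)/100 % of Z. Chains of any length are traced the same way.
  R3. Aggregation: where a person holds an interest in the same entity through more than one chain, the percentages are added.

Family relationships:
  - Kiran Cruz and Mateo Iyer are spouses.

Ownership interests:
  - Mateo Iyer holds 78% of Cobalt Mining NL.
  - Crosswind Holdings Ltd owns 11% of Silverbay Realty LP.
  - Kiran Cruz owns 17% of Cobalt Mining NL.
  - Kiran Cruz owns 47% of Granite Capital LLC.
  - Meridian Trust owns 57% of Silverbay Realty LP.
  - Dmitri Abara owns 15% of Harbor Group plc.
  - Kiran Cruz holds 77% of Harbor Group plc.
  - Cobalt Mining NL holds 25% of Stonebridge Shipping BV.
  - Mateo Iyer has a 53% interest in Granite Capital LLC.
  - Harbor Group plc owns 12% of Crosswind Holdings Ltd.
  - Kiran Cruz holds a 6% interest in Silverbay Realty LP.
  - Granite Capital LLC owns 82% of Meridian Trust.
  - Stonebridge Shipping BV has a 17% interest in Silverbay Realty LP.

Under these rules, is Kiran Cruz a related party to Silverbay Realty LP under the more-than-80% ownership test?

No

By spousal attribution (R1), Kiran Cruz is treated as also owning Mateo Iyer's interest in Granite Capital LLC, giving 47% + 53% = 100%.
By spousal attribution (R1), Kiran Cruz is treated as also owning Mateo Iyer's interest in Cobalt Mining NL, giving 17% + 78% = 95%.
Chain via Granite Capital LLC → Meridian Trust (R2): 100% × 82% × 57% = 46.74% of Silverbay Realty LP.
Chain via Harbor Group plc → Crosswind Holdings Ltd (R2): 77% × 12% × 11% = 1.0164% of Silverbay Realty LP.
Chain via Cobalt Mining NL → Stonebridge Shipping BV (R2): 95% × 25% × 17% = 4.0375% of Silverbay Realty LP.
Direct interest in Silverbay Realty LP: 6%.
Aggregating (R3): 46.74% + 1.0164% + 4.0375% + 6% = 57.7939%.
57.7939% does not exceed the 80% threshold, so Kiran is not a related party to Silverbay Realty LP.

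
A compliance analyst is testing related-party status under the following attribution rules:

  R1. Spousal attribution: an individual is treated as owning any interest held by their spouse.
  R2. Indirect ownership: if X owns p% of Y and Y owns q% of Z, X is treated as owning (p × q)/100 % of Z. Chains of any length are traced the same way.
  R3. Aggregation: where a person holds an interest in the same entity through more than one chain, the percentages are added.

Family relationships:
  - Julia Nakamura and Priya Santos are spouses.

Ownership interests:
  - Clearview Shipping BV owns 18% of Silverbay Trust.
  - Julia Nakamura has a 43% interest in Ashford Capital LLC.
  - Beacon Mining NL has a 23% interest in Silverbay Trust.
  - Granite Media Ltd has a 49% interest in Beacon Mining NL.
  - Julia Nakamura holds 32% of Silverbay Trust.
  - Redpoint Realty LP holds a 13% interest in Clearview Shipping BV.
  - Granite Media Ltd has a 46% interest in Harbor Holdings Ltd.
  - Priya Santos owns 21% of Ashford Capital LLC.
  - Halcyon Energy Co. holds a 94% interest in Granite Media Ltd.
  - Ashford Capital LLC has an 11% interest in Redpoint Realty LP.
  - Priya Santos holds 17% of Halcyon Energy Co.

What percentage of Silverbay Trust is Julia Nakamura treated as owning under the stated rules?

By spousal attribution (R1), Julia Nakamura is treated as also owning Priya Santos's interest in Ashford Capital LLC, giving 43% + 21% = 64%.
By spousal attribution (R1), Julia Nakamura is treated as owning Priya Santos's 17% interest in Halcyon Energy Co.
Chain via Ashford Capital LLC → Redpoint Realty LP → Clearview Shipping BV (R2): 64% × 11% × 13% × 18% = 0.164736% of Silverbay Trust.
Direct interest in Silverbay Trust: 32%.
Chain via Halcyon Energy Co. → Granite Media Ltd → Beacon Mining NL (R2): 17% × 94% × 49% × 23% = 1.800946% of Silverbay Trust.
Aggregating (R3): 0.164736% + 32% + 1.800946% = 33.965682%.

33.965682%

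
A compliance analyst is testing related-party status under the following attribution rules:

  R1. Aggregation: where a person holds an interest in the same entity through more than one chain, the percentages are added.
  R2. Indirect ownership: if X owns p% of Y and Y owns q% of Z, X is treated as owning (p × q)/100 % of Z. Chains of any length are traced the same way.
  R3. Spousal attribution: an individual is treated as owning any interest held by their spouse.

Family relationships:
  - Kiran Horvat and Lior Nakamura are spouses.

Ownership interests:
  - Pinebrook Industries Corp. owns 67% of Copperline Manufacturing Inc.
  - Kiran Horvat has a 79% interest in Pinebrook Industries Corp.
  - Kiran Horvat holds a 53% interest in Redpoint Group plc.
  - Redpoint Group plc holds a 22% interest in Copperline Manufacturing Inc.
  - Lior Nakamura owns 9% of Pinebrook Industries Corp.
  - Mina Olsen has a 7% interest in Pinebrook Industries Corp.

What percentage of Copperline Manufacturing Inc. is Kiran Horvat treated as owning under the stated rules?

By spousal attribution (R3), Kiran Horvat is treated as also owning Lior Nakamura's interest in Pinebrook Industries Corp, giving 79% + 9% = 88%.
Chain via Pinebrook Industries Corp. (R2): 88% × 67% = 58.96% of Copperline Manufacturing Inc.
Chain via Redpoint Group plc (R2): 53% × 22% = 11.66% of Copperline Manufacturing Inc.
Aggregating (R1): 58.96% + 11.66% = 70.62%.

70.62%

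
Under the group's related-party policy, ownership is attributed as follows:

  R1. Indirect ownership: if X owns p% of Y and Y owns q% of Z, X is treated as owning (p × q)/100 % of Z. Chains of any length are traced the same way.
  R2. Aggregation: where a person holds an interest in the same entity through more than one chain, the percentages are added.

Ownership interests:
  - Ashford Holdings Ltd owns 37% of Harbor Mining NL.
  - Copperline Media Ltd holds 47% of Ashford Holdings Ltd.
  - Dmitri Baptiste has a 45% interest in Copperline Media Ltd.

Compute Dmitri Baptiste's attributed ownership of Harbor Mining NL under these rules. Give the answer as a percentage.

Chain via Copperline Media Ltd → Ashford Holdings Ltd (R1): 45% × 47% × 37% = 7.8255% of Harbor Mining NL.

7.8255%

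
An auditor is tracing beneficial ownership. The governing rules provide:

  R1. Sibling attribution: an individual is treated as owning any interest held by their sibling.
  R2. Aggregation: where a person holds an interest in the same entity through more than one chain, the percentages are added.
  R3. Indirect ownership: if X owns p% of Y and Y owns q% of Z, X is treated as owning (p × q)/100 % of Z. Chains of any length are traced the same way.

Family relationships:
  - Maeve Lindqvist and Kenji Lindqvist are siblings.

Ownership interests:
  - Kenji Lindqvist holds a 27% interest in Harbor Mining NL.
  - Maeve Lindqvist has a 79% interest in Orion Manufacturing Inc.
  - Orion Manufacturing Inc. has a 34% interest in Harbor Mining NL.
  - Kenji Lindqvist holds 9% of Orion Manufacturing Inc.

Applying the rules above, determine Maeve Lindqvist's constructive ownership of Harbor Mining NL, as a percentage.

56.92%

By sibling attribution (R1), Maeve Lindqvist is treated as also owning Kenji Lindqvist's interest in Orion Manufacturing Inc, giving 79% + 9% = 88%.
By sibling attribution (R1), Maeve Lindqvist is treated as owning Kenji Lindqvist's 27% interest in Harbor Mining NL.
Chain via Orion Manufacturing Inc. (R3): 88% × 34% = 29.92% of Harbor Mining NL.
Direct interest in Harbor Mining NL: 27%.
Aggregating (R2): 29.92% + 27% = 56.92%.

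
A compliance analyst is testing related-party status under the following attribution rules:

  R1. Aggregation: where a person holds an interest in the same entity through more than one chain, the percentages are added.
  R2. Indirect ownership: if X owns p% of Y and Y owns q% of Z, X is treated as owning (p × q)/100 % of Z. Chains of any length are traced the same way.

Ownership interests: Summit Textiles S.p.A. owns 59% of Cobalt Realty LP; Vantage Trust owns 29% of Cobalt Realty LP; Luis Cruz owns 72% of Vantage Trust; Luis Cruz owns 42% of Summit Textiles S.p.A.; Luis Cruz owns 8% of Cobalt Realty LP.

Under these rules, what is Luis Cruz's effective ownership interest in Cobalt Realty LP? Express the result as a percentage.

Chain via Vantage Trust (R2): 72% × 29% = 20.88% of Cobalt Realty LP.
Chain via Summit Textiles S.p.A. (R2): 42% × 59% = 24.78% of Cobalt Realty LP.
Direct interest in Cobalt Realty LP: 8%.
Aggregating (R1): 20.88% + 24.78% + 8% = 53.66%.

53.66%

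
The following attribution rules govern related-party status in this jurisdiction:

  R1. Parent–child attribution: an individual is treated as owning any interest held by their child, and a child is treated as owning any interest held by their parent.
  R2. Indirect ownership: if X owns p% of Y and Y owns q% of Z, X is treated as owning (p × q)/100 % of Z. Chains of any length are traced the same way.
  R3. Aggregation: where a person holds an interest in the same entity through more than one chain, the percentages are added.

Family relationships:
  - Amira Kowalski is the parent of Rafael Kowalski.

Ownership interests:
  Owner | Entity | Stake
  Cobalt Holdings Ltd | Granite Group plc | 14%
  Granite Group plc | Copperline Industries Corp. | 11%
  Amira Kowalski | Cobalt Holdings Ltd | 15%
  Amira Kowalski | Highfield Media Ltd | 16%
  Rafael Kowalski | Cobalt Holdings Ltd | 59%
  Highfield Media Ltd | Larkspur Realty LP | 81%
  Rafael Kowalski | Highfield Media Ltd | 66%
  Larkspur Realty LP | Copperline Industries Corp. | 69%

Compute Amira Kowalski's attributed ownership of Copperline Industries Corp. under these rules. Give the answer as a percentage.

46.9694%

By parent–child attribution (R1), Amira Kowalski is treated as also owning Rafael Kowalski's interest in Cobalt Holdings Ltd, giving 15% + 59% = 74%.
By parent–child attribution (R1), Amira Kowalski is treated as also owning Rafael Kowalski's interest in Highfield Media Ltd, giving 16% + 66% = 82%.
Chain via Cobalt Holdings Ltd → Granite Group plc (R2): 74% × 14% × 11% = 1.1396% of Copperline Industries Corp.
Chain via Highfield Media Ltd → Larkspur Realty LP (R2): 82% × 81% × 69% = 45.8298% of Copperline Industries Corp.
Aggregating (R3): 1.1396% + 45.8298% = 46.9694%.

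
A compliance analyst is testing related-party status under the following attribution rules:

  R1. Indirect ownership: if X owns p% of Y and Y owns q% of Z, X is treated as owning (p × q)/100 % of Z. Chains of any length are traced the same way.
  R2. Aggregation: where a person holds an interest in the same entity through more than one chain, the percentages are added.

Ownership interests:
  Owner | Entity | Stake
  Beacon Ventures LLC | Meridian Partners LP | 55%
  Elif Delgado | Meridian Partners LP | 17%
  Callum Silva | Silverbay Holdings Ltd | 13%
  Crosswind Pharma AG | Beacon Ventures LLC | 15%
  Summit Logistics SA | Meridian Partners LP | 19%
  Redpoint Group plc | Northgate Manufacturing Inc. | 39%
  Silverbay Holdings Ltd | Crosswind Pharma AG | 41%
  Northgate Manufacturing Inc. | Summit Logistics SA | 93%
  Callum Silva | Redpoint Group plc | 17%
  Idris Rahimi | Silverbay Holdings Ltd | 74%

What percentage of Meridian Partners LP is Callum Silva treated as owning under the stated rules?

Chain via Silverbay Holdings Ltd → Crosswind Pharma AG → Beacon Ventures LLC (R1): 13% × 41% × 15% × 55% = 0.439725% of Meridian Partners LP.
Chain via Redpoint Group plc → Northgate Manufacturing Inc. → Summit Logistics SA (R1): 17% × 39% × 93% × 19% = 1.171521% of Meridian Partners LP.
Aggregating (R2): 0.439725% + 1.171521% = 1.611246%.

1.611246%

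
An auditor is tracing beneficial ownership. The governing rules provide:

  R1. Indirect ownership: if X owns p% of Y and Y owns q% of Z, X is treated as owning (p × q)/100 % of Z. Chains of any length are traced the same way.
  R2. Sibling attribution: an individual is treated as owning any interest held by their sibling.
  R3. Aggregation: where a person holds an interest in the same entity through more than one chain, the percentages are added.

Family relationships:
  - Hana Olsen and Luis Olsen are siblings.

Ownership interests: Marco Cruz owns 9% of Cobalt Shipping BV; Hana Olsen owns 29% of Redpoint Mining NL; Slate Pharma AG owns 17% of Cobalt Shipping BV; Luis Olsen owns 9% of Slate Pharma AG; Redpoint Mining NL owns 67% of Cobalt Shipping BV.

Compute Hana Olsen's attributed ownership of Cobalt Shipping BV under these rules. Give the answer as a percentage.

By sibling attribution (R2), Hana Olsen is treated as owning Luis Olsen's 9% interest in Slate Pharma AG.
Chain via Redpoint Mining NL (R1): 29% × 67% = 19.43% of Cobalt Shipping BV.
Chain via Slate Pharma AG (R1): 9% × 17% = 1.53% of Cobalt Shipping BV.
Aggregating (R3): 19.43% + 1.53% = 20.96%.

20.96%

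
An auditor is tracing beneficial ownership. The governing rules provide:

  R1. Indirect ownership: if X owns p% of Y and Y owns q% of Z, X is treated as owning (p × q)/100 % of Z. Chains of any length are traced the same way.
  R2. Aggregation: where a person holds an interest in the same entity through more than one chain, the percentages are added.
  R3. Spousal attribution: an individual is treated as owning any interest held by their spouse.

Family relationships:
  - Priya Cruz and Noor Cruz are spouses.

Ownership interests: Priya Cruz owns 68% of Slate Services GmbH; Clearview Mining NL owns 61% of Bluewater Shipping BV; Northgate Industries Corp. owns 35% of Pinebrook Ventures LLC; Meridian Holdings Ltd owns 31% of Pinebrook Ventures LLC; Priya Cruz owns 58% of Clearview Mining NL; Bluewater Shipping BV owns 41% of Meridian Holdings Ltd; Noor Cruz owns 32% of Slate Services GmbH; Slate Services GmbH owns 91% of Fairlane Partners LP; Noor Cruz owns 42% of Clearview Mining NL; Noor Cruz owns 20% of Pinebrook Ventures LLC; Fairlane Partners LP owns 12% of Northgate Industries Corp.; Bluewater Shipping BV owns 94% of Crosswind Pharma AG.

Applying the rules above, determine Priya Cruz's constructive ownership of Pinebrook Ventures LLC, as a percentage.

By spousal attribution (R3), Priya Cruz is treated as also owning Noor Cruz's interest in Slate Services GmbH, giving 68% + 32% = 100%.
By spousal attribution (R3), Priya Cruz is treated as also owning Noor Cruz's interest in Clearview Mining NL, giving 58% + 42% = 100%.
By spousal attribution (R3), Priya Cruz is treated as owning Noor Cruz's 20% interest in Pinebrook Ventures LLC.
Chain via Slate Services GmbH → Fairlane Partners LP → Northgate Industries Corp. (R1): 100% × 91% × 12% × 35% = 3.822% of Pinebrook Ventures LLC.
Chain via Clearview Mining NL → Bluewater Shipping BV → Meridian Holdings Ltd (R1): 100% × 61% × 41% × 31% = 7.7531% of Pinebrook Ventures LLC.
Direct interest in Pinebrook Ventures LLC: 20%.
Aggregating (R2): 3.822% + 7.7531% + 20% = 31.5751%.

31.5751%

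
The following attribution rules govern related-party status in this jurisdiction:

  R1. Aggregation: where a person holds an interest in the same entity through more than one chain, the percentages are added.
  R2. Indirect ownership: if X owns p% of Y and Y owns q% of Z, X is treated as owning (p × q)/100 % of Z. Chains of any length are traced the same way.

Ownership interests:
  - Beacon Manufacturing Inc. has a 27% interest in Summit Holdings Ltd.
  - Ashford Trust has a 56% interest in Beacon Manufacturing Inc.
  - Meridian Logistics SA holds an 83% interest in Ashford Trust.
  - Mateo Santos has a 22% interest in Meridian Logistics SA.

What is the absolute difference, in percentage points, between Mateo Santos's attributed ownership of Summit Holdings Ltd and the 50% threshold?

Chain via Meridian Logistics SA → Ashford Trust → Beacon Manufacturing Inc. (R2): 22% × 83% × 56% × 27% = 2.760912% of Summit Holdings Ltd.
2.760912% falls short of the 50% threshold by 47.239088 percentage points.

47.239088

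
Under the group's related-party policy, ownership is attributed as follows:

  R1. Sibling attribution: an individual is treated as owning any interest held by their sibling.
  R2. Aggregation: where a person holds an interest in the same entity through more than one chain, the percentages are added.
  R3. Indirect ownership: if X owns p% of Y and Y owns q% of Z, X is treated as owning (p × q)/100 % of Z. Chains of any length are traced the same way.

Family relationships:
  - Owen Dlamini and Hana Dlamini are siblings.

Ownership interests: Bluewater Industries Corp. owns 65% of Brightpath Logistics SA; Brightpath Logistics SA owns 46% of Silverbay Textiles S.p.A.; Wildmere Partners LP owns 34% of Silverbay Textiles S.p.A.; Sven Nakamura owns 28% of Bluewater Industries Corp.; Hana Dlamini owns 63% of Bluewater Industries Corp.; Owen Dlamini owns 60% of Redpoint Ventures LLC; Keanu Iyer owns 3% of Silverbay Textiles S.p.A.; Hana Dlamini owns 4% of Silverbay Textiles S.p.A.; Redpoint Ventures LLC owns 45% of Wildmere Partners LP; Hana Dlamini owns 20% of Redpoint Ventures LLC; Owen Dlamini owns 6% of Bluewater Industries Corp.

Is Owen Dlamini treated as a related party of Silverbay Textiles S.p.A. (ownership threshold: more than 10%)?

Yes

By sibling attribution (R1), Owen Dlamini is treated as also owning Hana Dlamini's interest in Redpoint Ventures LLC, giving 60% + 20% = 80%.
By sibling attribution (R1), Owen Dlamini is treated as also owning Hana Dlamini's interest in Bluewater Industries Corp, giving 6% + 63% = 69%.
By sibling attribution (R1), Owen Dlamini is treated as owning Hana Dlamini's 4% interest in Silverbay Textiles S.p.A.
Chain via Redpoint Ventures LLC → Wildmere Partners LP (R3): 80% × 45% × 34% = 12.24% of Silverbay Textiles S.p.A.
Chain via Bluewater Industries Corp. → Brightpath Logistics SA (R3): 69% × 65% × 46% = 20.631% of Silverbay Textiles S.p.A.
Direct interest in Silverbay Textiles S.p.A: 4%.
Aggregating (R2): 12.24% + 20.631% + 4% = 36.871%.
36.871% exceeds the 10% threshold, so Owen is a related party to Silverbay Textiles S.p.A.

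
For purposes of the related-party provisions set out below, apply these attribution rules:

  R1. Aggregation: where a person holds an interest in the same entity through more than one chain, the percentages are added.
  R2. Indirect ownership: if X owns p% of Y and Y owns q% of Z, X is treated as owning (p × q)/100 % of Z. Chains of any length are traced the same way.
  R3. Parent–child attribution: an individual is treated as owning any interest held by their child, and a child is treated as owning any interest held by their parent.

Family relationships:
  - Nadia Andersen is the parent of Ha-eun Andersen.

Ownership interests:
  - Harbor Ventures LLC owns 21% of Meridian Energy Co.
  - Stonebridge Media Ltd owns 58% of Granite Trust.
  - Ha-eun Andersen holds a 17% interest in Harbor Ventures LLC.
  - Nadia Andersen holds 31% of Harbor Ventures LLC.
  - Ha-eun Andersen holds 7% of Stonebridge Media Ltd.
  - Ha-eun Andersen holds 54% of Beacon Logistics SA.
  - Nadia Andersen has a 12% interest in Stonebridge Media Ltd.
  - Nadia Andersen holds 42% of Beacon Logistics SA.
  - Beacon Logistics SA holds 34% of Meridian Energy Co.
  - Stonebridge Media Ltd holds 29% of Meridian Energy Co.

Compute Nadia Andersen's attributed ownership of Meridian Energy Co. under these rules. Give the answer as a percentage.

48.23%

By parent–child attribution (R3), Nadia Andersen is treated as also owning Ha-eun Andersen's interest in Harbor Ventures LLC, giving 31% + 17% = 48%.
By parent–child attribution (R3), Nadia Andersen is treated as also owning Ha-eun Andersen's interest in Beacon Logistics SA, giving 42% + 54% = 96%.
By parent–child attribution (R3), Nadia Andersen is treated as also owning Ha-eun Andersen's interest in Stonebridge Media Ltd, giving 12% + 7% = 19%.
Chain via Harbor Ventures LLC (R2): 48% × 21% = 10.08% of Meridian Energy Co.
Chain via Beacon Logistics SA (R2): 96% × 34% = 32.64% of Meridian Energy Co.
Chain via Stonebridge Media Ltd (R2): 19% × 29% = 5.51% of Meridian Energy Co.
Aggregating (R1): 10.08% + 32.64% + 5.51% = 48.23%.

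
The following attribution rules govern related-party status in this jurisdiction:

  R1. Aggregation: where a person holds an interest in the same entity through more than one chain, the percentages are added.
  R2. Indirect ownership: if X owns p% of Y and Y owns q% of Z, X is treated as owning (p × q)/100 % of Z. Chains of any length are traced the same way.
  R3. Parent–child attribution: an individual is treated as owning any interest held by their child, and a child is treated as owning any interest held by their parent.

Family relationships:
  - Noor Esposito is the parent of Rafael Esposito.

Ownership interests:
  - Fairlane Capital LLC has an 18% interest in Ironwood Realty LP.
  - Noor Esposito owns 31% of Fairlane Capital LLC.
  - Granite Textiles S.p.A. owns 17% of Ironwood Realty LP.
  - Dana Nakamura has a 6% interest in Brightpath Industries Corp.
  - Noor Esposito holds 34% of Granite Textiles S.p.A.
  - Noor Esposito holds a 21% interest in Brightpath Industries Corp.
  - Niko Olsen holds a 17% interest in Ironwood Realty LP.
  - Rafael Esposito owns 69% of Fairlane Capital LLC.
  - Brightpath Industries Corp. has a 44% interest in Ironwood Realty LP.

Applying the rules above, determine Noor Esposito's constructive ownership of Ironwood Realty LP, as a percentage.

33.02%

By parent–child attribution (R3), Noor Esposito is treated as also owning Rafael Esposito's interest in Fairlane Capital LLC, giving 31% + 69% = 100%.
Chain via Fairlane Capital LLC (R2): 100% × 18% = 18% of Ironwood Realty LP.
Chain via Brightpath Industries Corp. (R2): 21% × 44% = 9.24% of Ironwood Realty LP.
Chain via Granite Textiles S.p.A. (R2): 34% × 17% = 5.78% of Ironwood Realty LP.
Aggregating (R1): 18% + 9.24% + 5.78% = 33.02%.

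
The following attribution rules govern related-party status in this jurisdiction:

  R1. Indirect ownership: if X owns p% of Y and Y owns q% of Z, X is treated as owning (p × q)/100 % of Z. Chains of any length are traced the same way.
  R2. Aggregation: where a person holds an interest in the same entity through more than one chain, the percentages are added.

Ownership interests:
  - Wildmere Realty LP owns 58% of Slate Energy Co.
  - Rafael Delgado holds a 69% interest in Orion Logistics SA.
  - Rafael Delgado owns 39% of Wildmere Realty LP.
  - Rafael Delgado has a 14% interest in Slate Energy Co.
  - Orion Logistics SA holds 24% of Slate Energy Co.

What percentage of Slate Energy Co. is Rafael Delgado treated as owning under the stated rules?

53.18%

Chain via Wildmere Realty LP (R1): 39% × 58% = 22.62% of Slate Energy Co.
Chain via Orion Logistics SA (R1): 69% × 24% = 16.56% of Slate Energy Co.
Direct interest in Slate Energy Co: 14%.
Aggregating (R2): 22.62% + 16.56% + 14% = 53.18%.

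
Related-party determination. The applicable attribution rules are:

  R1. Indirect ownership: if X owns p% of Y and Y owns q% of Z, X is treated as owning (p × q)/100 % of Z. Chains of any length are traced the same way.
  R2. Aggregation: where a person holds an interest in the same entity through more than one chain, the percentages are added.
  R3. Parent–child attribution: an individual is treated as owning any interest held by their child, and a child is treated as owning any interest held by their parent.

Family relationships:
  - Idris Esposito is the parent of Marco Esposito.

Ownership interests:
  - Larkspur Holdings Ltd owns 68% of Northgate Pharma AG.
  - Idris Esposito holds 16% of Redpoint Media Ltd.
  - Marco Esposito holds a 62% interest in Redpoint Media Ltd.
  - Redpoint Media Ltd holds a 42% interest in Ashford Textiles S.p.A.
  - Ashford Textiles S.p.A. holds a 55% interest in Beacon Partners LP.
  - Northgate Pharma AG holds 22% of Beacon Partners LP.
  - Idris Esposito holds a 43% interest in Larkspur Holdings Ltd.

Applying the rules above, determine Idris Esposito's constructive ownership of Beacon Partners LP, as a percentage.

By parent–child attribution (R3), Idris Esposito is treated as also owning Marco Esposito's interest in Redpoint Media Ltd, giving 16% + 62% = 78%.
Chain via Redpoint Media Ltd → Ashford Textiles S.p.A. (R1): 78% × 42% × 55% = 18.018% of Beacon Partners LP.
Chain via Larkspur Holdings Ltd → Northgate Pharma AG (R1): 43% × 68% × 22% = 6.4328% of Beacon Partners LP.
Aggregating (R2): 18.018% + 6.4328% = 24.4508%.

24.4508%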